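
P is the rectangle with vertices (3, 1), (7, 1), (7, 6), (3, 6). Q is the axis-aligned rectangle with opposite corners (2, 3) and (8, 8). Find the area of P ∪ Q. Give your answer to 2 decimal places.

38.00

By inclusion–exclusion:
Individual areas: |P| = 20, |Q| = 30.
|P∩Q|: x∈[3,7], y∈[3,6] → 4·3 = 12.
|P ∪ Q| = 50 − 12 = 38.00.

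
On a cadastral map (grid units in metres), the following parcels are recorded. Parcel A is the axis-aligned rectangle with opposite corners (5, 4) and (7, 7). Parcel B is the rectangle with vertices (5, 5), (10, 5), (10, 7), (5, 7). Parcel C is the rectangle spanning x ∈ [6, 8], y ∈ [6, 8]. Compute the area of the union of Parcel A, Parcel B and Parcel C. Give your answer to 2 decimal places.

By inclusion–exclusion:
Individual areas: |Parcel A| = 6, |Parcel B| = 10, |Parcel C| = 4.
|Parcel A∩Parcel B|: x∈[5,7], y∈[5,7] → 2·2 = 4.
|Parcel A∩Parcel C|: x∈[6,7], y∈[6,7] → 1·1 = 1.
|Parcel B∩Parcel C|: x∈[6,8], y∈[6,7] → 2·1 = 2.
|Parcel A∩Parcel B∩Parcel C| = 1.
|Parcel A ∪ Parcel B ∪ Parcel C| = 20 − 7 + 1 = 14.00.

14.00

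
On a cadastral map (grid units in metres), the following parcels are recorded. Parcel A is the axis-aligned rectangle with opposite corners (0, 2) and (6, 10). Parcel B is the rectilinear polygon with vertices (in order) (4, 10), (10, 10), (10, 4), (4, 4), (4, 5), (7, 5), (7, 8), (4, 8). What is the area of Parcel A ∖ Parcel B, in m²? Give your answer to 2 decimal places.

|Parcel A| = 48, |Parcel A∩Parcel B| = 6.
|Parcel A ∖ Parcel B| = |Parcel A| − |Parcel A∩Parcel B| = 48 − 6 = 42.00.

42.00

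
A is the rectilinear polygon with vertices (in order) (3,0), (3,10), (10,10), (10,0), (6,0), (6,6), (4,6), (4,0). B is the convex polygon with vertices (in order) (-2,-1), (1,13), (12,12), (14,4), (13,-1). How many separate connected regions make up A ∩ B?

1

A ∩ B is a single connected region.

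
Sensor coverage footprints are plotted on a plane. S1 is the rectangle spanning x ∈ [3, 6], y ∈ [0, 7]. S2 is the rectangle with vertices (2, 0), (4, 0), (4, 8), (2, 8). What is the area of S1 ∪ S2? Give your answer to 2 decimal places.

30.00

By inclusion–exclusion:
Individual areas: |S1| = 21, |S2| = 16.
|S1∩S2|: x∈[3,4], y∈[0,7] → 1·7 = 7.
|S1 ∪ S2| = 37 − 7 = 30.00.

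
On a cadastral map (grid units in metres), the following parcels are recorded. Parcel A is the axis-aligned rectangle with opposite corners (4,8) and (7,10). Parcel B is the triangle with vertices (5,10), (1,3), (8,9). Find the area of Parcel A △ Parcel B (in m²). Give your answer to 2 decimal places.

|Parcel A| = 6, |Parcel B| = 12.5, |Parcel A∩Parcel B| = 4.4464.
|Parcel A △ Parcel B| = |Parcel A| + |Parcel B| − 2·|Parcel A∩Parcel B| = 6 + 12.5 − 8.8929 = 9.61.

9.61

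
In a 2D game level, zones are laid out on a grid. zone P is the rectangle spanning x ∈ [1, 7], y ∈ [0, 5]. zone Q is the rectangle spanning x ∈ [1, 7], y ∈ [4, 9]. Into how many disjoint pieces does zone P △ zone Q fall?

zone P △ zone Q splits into 2 disjoint pieces (area 24, area 24).

2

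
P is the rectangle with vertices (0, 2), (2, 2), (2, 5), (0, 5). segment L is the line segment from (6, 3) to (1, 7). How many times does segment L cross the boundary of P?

0

The segment lies entirely outside P and never meets its boundary.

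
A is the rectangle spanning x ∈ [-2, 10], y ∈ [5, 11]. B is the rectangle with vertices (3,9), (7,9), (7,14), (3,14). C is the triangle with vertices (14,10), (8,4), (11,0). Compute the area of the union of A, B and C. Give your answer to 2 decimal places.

By inclusion–exclusion:
Individual areas: |A| = 72, |B| = 20, |C| = 21.
|A∩B|: x∈[3,7], y∈[9,11] → 4·2 = 8.
|A∩C| = 0.5.
|B∩C| = 0.
|A∩B∩C| = 0.
|A ∪ B ∪ C| = 113 − 8.5 + 0 = 104.50.

104.50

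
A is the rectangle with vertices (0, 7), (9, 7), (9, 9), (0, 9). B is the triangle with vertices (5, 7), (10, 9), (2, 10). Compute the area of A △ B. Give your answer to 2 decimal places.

|A| = 18, |B| = 10.5, |A∩B| = 6.8.
|A △ B| = |A| + |B| − 2·|A∩B| = 18 + 10.5 − 13.6 = 14.90.

14.90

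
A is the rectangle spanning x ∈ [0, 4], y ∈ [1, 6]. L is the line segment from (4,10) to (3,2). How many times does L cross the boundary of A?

1

The segment meets the boundary at (3.5,6).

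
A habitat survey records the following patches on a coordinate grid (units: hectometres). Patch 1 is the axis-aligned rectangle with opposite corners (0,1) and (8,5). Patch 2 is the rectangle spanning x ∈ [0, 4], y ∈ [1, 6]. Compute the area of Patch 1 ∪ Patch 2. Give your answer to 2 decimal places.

By inclusion–exclusion:
Individual areas: |Patch 1| = 32, |Patch 2| = 20.
|Patch 1∩Patch 2|: x∈[0,4], y∈[1,5] → 4·4 = 16.
|Patch 1 ∪ Patch 2| = 52 − 16 = 36.00.

36.00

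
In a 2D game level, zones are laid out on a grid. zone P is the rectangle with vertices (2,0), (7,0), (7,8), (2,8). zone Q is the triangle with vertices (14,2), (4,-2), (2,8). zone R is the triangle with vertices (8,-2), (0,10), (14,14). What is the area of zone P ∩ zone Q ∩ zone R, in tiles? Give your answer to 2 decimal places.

17.27

The intersection is the polygon with vertices (6.667,0), (2.286,6.571), (2,8), (7,5.5), (7,0).
By the shoelace formula its area is 17.27.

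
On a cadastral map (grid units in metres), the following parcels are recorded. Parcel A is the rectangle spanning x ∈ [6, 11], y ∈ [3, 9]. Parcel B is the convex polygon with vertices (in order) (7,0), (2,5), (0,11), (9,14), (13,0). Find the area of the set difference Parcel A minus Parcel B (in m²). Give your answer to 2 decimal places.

|Parcel A| = 30, |Parcel A∩Parcel B| = 29.4286.
|Parcel A ∖ Parcel B| = |Parcel A| − |Parcel A∩Parcel B| = 30 − 29.4286 = 0.57.

0.57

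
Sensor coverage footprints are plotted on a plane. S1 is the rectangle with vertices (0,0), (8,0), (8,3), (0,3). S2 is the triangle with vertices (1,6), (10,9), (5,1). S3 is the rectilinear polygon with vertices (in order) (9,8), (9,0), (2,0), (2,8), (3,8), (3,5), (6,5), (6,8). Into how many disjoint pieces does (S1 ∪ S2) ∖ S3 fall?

(S1 ∪ S2) ∖ S3 splits into 4 disjoint pieces (area 6, area 0.7917, area 6.5, area 1.3).

4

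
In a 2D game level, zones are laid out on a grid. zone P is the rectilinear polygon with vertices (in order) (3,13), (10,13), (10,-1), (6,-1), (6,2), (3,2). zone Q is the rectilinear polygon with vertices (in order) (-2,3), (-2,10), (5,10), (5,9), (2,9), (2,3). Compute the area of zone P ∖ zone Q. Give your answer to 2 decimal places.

|zone P| = 89, |zone P∩zone Q| = 2.
|zone P ∖ zone Q| = |zone P| − |zone P∩zone Q| = 89 − 2 = 87.00.

87.00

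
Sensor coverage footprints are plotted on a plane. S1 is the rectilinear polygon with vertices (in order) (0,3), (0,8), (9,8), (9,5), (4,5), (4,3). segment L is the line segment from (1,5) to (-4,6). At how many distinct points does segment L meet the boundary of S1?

1

The segment meets the boundary at (0,5.2).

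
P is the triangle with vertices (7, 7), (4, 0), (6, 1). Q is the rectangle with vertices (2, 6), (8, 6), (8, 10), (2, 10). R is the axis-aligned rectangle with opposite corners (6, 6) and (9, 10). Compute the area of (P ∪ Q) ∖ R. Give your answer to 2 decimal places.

|P ∪ Q| = 29.369.
|(P ∪ Q) ∩ R| = 8.
|(P ∪ Q) ∖ R| = 29.369 − 8 = 21.37.

21.37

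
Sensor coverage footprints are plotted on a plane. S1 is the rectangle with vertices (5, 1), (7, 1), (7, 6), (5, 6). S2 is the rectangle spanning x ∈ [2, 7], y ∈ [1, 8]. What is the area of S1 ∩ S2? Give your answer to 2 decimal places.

|S1∩S2|: x∈[5,7], y∈[1,6] → 2·5 = 10.

10.00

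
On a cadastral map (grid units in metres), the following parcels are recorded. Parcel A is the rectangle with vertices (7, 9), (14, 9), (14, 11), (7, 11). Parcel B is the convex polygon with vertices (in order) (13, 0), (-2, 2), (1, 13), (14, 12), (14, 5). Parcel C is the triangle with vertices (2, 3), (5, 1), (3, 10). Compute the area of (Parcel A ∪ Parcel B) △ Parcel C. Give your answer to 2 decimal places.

156.01

|Parcel A ∪ Parcel B| = 167.5.
|(Parcel A ∪ Parcel B) ∩ Parcel C| = 11.4963.
|(Parcel A ∪ Parcel B) △ Parcel C| = 167.5 + 11.5 − 22.9927 = 156.01.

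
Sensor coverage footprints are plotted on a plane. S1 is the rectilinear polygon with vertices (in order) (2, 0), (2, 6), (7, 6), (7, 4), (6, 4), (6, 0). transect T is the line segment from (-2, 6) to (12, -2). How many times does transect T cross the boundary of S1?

2

The segment meets the boundary at (2,3.714), (6,1.429).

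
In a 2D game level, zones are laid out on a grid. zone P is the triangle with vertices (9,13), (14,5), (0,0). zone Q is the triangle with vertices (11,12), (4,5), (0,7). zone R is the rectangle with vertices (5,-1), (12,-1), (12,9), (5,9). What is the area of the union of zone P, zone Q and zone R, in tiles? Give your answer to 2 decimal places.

By inclusion–exclusion:
Individual areas: |zone P| = 68.5, |zone Q| = 21, |zone R| = 70.
|zone P∩zone Q| = 8.6029.
|zone P∩zone R| = 40.456.
|zone Q∩zone R| = 4.5.
|zone P∩zone Q∩zone R| = 3.406.
|zone P ∪ zone Q ∪ zone R| = 159.5 − 53.5589 + 3.406 = 109.35.

109.35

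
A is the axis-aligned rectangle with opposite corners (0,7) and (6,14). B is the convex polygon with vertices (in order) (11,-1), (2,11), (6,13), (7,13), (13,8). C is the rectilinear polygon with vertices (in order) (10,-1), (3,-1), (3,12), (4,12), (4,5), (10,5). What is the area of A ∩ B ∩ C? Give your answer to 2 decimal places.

2.75

The intersection is the polygon with vertices (3,9.667), (3,11.5), (4,12), (4,8.333).
By the shoelace formula its area is 2.75.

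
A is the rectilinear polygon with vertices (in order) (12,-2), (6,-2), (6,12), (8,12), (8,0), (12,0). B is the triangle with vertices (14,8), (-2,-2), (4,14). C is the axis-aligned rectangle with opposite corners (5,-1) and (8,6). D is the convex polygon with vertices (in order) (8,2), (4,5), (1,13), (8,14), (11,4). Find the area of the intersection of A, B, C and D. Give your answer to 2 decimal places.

4.66

The intersection is the polygon with vertices (6.364,3.227), (6,3.5), (6,6), (8,6), (8,4.25).
By the shoelace formula its area is 4.66.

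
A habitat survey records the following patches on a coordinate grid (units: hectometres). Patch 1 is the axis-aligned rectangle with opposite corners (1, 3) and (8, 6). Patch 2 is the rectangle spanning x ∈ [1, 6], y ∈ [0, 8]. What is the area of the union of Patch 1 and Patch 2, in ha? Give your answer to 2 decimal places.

By inclusion–exclusion:
Individual areas: |Patch 1| = 21, |Patch 2| = 40.
|Patch 1∩Patch 2|: x∈[1,6], y∈[3,6] → 5·3 = 15.
|Patch 1 ∪ Patch 2| = 61 − 15 = 46.00.

46.00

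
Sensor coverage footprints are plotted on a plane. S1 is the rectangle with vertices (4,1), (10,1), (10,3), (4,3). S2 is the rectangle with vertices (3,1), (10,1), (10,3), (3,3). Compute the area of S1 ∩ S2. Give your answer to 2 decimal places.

12.00

|S1∩S2|: x∈[4,10], y∈[1,3] → 6·2 = 12.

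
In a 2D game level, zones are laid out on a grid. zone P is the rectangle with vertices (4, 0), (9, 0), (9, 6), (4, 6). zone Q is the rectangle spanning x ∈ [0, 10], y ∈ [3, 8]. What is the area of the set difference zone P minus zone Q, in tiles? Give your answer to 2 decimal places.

15.00

|zone P∩zone Q|: x∈[4,9], y∈[3,6] → 5·3 = 15.
|zone P| = 30.
|zone P ∖ zone Q| = |zone P| − |zone P∩zone Q| = 30 − 15 = 15.00.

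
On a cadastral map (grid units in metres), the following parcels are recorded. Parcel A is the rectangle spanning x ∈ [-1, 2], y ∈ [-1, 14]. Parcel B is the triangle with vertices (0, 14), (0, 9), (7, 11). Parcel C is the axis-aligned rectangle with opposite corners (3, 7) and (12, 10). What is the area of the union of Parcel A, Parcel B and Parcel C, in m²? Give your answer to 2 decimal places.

80.89

By inclusion–exclusion:
Individual areas: |Parcel A| = 45, |Parcel B| = 17.5, |Parcel C| = 27.
|Parcel A∩Parcel B| = 8.5714.
|Parcel A∩Parcel C| = 0 (no overlap).
|Parcel B∩Parcel C| = 0.0357.
|Parcel A∩Parcel B∩Parcel C| = 0.
|Parcel A ∪ Parcel B ∪ Parcel C| = 89.5 − 8.6071 + 0 = 80.89.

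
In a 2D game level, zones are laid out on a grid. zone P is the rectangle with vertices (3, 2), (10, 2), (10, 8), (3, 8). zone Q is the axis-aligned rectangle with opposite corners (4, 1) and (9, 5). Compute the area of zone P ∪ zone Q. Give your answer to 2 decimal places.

47.00

By inclusion–exclusion:
Individual areas: |zone P| = 42, |zone Q| = 20.
|zone P∩zone Q|: x∈[4,9], y∈[2,5] → 5·3 = 15.
|zone P ∪ zone Q| = 62 − 15 = 47.00.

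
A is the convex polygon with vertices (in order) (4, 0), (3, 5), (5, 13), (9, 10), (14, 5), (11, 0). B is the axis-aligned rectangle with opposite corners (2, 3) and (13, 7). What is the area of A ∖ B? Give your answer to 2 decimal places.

|A| = 91.5, |A∩B| = 38.5667.
|A ∖ B| = |A| − |A∩B| = 91.5 − 38.5667 = 52.93.

52.93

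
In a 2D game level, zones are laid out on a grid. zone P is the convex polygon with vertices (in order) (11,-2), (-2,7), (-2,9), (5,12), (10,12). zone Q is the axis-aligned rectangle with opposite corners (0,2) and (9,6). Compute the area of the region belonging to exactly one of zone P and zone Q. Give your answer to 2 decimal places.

88.88

|zone P| = 106, |zone Q| = 36, |zone P∩zone Q| = 26.5598.
|zone P △ zone Q| = |zone P| + |zone Q| − 2·|zone P∩zone Q| = 106 + 36 − 53.1197 = 88.88.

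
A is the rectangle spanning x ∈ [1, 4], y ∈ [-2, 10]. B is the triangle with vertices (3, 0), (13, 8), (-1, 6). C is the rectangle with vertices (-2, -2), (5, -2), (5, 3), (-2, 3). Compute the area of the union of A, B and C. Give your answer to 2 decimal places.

84.10

By inclusion–exclusion:
Individual areas: |A| = 36, |B| = 46, |C| = 35.
|A∩B| = 16.1.
|A∩C|: x∈[1,4], y∈[-2,3] → 3·5 = 15.
|B∩C| = 7.4.
|A∩B∩C| = 5.6.
|A ∪ B ∪ C| = 117 − 38.5 + 5.6 = 84.10.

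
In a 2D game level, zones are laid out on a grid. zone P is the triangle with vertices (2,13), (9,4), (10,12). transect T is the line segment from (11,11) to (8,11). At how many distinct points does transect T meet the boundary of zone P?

The segment meets the boundary at (9.875,11).

1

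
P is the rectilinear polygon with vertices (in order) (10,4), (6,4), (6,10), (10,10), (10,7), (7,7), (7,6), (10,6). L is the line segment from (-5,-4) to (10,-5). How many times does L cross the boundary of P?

0

The segment lies entirely outside P and never meets its boundary.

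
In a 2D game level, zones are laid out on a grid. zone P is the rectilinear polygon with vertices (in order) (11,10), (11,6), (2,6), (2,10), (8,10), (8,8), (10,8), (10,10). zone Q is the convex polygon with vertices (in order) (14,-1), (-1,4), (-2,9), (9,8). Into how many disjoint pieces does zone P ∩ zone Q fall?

zone P ∩ zone Q is a single connected region.

1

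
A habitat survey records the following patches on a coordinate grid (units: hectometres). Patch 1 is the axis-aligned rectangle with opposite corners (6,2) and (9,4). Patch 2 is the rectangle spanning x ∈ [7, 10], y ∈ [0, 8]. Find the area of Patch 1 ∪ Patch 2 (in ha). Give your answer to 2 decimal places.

By inclusion–exclusion:
Individual areas: |Patch 1| = 6, |Patch 2| = 24.
|Patch 1∩Patch 2|: x∈[7,9], y∈[2,4] → 2·2 = 4.
|Patch 1 ∪ Patch 2| = 30 − 4 = 26.00.

26.00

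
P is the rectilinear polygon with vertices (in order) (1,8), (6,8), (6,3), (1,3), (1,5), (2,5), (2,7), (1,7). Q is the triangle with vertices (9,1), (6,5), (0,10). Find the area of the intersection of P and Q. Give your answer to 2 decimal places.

2.60

The intersection is the polygon with vertices (2.4,8), (6,5), (6,4), (2,8).
By the shoelace formula its area is 2.60.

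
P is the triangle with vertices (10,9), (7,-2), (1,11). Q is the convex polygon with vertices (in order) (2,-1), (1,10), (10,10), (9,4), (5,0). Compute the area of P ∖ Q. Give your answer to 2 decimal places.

7.68

|P| = 52.5, |P∩Q| = 44.8205.
|P ∖ Q| = |P| − |P∩Q| = 52.5 − 44.8205 = 7.68.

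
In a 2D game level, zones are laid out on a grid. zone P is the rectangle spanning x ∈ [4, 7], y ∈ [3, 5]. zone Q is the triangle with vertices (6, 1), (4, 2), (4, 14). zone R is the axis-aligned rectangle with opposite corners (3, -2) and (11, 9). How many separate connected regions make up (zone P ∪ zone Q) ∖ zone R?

(zone P ∪ zone Q) ∖ zone R is a single connected region.

1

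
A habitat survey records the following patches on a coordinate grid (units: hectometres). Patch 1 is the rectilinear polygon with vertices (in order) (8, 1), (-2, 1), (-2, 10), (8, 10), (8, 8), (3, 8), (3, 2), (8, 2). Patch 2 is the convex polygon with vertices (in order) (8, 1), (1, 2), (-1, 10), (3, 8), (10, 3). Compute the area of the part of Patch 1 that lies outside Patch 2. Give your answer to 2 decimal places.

36.50

|Patch 1| = 60, |Patch 1∩Patch 2| = 23.5.
|Patch 1 ∖ Patch 2| = |Patch 1| − |Patch 1∩Patch 2| = 60 − 23.5 = 36.50.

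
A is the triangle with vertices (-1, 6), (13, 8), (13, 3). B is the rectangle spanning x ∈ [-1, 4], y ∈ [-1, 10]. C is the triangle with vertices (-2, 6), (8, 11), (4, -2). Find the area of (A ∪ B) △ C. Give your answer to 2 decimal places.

|A ∪ B| = 85.5357.
|(A ∪ B) ∩ C| = 36.9998.
|(A ∪ B) △ C| = 85.5357 + 55 − 73.9996 = 66.54.

66.54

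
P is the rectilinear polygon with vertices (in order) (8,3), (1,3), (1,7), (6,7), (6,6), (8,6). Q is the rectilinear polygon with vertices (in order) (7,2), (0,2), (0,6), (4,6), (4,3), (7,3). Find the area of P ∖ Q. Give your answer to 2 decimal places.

|P| = 26, |P∩Q| = 9.
|P ∖ Q| = |P| − |P∩Q| = 26 − 9 = 17.00.

17.00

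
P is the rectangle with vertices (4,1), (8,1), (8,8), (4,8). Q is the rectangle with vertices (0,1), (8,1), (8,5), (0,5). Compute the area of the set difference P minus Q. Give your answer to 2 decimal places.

|P∩Q|: x∈[4,8], y∈[1,5] → 4·4 = 16.
|P| = 28.
|P ∖ Q| = |P| − |P∩Q| = 28 − 16 = 12.00.

12.00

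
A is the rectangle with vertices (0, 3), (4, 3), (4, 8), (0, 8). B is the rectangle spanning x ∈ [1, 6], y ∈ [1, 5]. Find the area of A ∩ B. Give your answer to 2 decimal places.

|A∩B|: x∈[1,4], y∈[3,5] → 3·2 = 6.

6.00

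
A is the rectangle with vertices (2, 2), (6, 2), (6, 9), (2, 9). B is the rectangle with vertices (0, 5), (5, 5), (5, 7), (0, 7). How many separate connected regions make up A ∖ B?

1

A ∖ B is a single connected region.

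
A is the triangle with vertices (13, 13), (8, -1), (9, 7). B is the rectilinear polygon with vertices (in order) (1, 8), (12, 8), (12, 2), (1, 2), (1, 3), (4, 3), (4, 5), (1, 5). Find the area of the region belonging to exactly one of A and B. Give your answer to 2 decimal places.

|A| = 13, |B| = 60, |A∩B| = 8.0863.
|A △ B| = |A| + |B| − 2·|A∩B| = 13 + 60 − 16.1726 = 56.83.

56.83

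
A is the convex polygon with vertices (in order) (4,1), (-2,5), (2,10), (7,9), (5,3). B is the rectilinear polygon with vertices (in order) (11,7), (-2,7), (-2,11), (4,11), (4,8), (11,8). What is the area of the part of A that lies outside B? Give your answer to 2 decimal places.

|A| = 45.5, |A∩B| = 11.7.
|A ∖ B| = |A| − |A∩B| = 45.5 − 11.7 = 33.80.

33.80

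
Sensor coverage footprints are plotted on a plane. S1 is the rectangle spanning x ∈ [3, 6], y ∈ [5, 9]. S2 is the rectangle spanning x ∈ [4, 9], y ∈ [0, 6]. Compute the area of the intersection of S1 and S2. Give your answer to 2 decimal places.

|S1∩S2|: x∈[4,6], y∈[5,6] → 2·1 = 2.

2.00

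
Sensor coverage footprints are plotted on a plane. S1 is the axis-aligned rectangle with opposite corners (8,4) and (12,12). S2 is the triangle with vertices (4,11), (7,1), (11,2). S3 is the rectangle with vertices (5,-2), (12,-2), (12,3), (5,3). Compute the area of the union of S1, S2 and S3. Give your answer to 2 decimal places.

By inclusion–exclusion:
Individual areas: |S1| = 32, |S2| = 21.5, |S3| = 35.
|S1∩S2| = 1.3413.
|S1∩S3| = 0 (no overlap).
|S2∩S3| = 6.2111.
|S1∩S2∩S3| = 0.
|S1 ∪ S2 ∪ S3| = 88.5 − 7.5524 + 0 = 80.95.

80.95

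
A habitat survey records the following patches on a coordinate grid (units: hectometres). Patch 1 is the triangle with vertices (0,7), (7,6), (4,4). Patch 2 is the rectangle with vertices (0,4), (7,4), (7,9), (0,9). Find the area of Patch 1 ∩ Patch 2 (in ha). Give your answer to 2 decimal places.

8.50

The intersection is the polygon with vertices (7,6), (4,4), (0,7).
By the shoelace formula its area is 8.50.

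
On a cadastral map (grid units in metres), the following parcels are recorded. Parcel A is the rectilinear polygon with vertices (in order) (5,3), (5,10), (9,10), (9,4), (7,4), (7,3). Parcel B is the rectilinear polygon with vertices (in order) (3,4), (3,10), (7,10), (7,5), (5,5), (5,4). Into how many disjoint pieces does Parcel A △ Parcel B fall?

Parcel A △ Parcel B is a single connected region.

1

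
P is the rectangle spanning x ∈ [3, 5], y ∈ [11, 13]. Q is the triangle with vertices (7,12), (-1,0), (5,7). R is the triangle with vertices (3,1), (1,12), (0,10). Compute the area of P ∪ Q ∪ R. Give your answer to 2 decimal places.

19.11

By inclusion–exclusion:
Individual areas: |P| = 4, |Q| = 8, |R| = 7.5.
|P∩Q| = 0.
|P∩R| = 0.
|Q∩R| = 0.3871.
|P∩Q∩R| = 0.
|P ∪ Q ∪ R| = 19.5 − 0.3871 + 0 = 19.11.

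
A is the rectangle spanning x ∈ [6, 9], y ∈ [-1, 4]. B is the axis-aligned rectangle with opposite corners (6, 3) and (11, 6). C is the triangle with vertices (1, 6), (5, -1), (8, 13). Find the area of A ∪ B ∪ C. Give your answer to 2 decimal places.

By inclusion–exclusion:
Individual areas: |A| = 15, |B| = 15, |C| = 38.5.
|A∩B|: x∈[6,9], y∈[3,4] → 3·1 = 3.
|A∩C| = 0.0119.
|B∩C| = 0.5833.
|A∩B∩C| = 0.0119.
|A ∪ B ∪ C| = 68.5 − 3.5952 + 0.0119 = 64.92.

64.92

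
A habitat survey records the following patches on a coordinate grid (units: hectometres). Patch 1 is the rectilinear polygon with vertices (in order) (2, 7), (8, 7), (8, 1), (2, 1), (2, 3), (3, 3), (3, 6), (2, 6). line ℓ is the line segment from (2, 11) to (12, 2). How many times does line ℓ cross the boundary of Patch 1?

2

The segment meets the boundary at (8,5.6), (6.444,7).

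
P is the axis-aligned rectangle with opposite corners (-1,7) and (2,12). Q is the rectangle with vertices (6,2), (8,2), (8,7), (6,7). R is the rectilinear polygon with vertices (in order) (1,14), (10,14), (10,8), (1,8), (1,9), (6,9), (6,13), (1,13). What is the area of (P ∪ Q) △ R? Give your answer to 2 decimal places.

|P ∪ Q| = 25.
|(P ∪ Q) ∩ R| = 1.
|(P ∪ Q) △ R| = 25 + 34 − 2 = 57.00.

57.00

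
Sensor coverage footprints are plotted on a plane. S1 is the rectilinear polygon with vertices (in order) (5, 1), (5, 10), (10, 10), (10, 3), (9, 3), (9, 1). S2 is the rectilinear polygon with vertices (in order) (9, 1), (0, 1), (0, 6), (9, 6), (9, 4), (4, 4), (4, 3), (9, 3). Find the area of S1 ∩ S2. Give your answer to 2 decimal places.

16.00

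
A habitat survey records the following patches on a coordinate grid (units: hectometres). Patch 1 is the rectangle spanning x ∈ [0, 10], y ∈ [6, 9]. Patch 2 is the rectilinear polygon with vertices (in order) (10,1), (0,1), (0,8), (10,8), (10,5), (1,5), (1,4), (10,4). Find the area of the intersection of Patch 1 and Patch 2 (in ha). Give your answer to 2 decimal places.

The intersection is the polygon with vertices (10,6), (0,6), (0,8), (10,8).
By the shoelace formula its area is 20.00.

20.00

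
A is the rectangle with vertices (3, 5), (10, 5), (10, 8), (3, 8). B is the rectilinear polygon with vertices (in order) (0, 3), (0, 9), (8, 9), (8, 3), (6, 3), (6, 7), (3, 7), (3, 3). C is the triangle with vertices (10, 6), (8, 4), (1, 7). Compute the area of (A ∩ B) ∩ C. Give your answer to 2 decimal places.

|A ∩ B| = 9.
|(A ∩ B) ∩ C| = 2.67.

2.67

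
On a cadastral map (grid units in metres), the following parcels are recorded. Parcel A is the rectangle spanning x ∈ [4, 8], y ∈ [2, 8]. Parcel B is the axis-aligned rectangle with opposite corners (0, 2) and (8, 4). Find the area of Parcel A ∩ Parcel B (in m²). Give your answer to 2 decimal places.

8.00

|Parcel A∩Parcel B|: x∈[4,8], y∈[2,4] → 4·2 = 8.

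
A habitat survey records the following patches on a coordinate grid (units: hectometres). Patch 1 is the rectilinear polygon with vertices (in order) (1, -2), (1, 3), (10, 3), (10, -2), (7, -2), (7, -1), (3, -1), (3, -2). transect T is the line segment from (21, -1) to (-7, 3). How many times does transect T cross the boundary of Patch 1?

The segment meets the boundary at (1,1.857), (10,0.571).

2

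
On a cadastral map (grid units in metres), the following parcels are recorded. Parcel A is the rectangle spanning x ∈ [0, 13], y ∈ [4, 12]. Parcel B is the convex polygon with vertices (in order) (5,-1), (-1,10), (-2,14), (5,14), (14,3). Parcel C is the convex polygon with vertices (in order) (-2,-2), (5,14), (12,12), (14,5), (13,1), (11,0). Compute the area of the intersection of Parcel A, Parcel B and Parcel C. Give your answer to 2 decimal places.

The intersection is the polygon with vertices (2.273,4), (1.358,5.676), (4.125,12), (6.636,12), (13,4.222), (13,4).
By the shoelace formula its area is 58.87.

58.87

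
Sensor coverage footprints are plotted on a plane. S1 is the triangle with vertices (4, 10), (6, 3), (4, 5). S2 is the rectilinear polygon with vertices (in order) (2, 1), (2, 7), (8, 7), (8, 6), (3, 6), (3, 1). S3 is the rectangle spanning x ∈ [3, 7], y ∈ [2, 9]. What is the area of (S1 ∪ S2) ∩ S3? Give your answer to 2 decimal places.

|S1 ∪ S2| = 15.
|(S1 ∪ S2) ∩ S3| = 7.86.

7.86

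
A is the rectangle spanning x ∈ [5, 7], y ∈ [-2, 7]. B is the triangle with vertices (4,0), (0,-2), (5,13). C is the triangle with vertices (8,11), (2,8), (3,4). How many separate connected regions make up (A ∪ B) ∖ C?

3

(A ∪ B) ∖ C splits into 3 disjoint pieces (area 17.9857, area 16.814, area 1.96).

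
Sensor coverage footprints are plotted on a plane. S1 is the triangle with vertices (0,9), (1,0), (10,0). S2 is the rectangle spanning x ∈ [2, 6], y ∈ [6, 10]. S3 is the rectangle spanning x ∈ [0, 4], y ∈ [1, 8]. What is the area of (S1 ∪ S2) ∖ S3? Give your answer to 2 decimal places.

31.76

|S1 ∪ S2| = 55.7.
|(S1 ∪ S2) ∩ S3| = 23.9444.
|(S1 ∪ S2) ∖ S3| = 55.7 − 23.9444 = 31.76.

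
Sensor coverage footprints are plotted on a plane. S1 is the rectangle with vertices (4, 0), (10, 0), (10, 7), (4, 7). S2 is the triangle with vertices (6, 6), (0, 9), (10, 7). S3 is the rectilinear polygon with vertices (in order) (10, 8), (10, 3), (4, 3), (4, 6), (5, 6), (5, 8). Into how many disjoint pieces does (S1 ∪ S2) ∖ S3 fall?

(S1 ∪ S2) ∖ S3 splits into 2 disjoint pieces (area 18, area 4.5).

2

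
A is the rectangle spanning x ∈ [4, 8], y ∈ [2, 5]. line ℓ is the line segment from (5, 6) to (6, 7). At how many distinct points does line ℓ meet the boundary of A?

The segment lies entirely outside A and never meets its boundary.

0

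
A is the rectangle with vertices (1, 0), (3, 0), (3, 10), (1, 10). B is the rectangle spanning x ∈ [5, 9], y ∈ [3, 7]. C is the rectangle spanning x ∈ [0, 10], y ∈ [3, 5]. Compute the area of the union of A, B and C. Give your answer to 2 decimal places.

44.00

By inclusion–exclusion:
Individual areas: |A| = 20, |B| = 16, |C| = 20.
|A∩B| = 0 (no overlap).
|A∩C|: x∈[1,3], y∈[3,5] → 2·2 = 4.
|B∩C|: x∈[5,9], y∈[3,5] → 4·2 = 8.
|A∩B∩C| = 0.
|A ∪ B ∪ C| = 56 − 12 + 0 = 44.00.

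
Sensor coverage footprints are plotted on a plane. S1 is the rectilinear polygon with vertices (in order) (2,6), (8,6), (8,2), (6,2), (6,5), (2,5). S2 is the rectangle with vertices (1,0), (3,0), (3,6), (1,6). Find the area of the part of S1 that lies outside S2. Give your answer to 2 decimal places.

11.00

|S1| = 12, |S1∩S2| = 1.
|S1 ∖ S2| = |S1| − |S1∩S2| = 12 − 1 = 11.00.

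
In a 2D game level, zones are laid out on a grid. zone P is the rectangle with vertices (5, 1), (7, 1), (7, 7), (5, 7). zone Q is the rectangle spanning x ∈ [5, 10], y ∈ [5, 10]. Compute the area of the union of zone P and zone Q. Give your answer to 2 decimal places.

By inclusion–exclusion:
Individual areas: |zone P| = 12, |zone Q| = 25.
|zone P∩zone Q|: x∈[5,7], y∈[5,7] → 2·2 = 4.
|zone P ∪ zone Q| = 37 − 4 = 33.00.

33.00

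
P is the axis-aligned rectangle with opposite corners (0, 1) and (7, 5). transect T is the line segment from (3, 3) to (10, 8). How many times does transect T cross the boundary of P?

1

The segment meets the boundary at (5.8,5).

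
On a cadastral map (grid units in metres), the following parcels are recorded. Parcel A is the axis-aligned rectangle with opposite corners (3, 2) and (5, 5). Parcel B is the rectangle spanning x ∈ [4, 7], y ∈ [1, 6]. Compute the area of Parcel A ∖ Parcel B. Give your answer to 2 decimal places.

|Parcel A∩Parcel B|: x∈[4,5], y∈[2,5] → 1·3 = 3.
|Parcel A| = 6.
|Parcel A ∖ Parcel B| = |Parcel A| − |Parcel A∩Parcel B| = 6 − 3 = 3.00.

3.00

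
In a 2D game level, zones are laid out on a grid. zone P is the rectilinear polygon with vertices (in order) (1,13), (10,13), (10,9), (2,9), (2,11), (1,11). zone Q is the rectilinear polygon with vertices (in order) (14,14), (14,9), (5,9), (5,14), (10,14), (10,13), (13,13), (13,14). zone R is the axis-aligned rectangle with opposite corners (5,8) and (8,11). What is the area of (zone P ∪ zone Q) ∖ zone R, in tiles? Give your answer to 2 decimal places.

50.00

|zone P ∪ zone Q| = 56.
|(zone P ∪ zone Q) ∩ zone R| = 6.
|(zone P ∪ zone Q) ∖ zone R| = 56 − 6 = 50.00.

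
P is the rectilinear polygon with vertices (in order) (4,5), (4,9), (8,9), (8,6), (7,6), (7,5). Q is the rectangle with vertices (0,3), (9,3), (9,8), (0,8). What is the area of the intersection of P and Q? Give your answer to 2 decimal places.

The intersection is the polygon with vertices (4,8), (8,8), (8,6), (7,6), (7,5), (4,5).
By the shoelace formula its area is 11.00.

11.00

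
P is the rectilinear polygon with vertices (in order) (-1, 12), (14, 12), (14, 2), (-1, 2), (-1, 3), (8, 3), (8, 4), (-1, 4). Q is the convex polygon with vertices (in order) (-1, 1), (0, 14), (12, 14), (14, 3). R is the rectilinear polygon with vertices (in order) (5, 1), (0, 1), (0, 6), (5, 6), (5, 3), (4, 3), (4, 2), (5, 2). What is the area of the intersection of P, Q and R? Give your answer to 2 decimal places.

14.00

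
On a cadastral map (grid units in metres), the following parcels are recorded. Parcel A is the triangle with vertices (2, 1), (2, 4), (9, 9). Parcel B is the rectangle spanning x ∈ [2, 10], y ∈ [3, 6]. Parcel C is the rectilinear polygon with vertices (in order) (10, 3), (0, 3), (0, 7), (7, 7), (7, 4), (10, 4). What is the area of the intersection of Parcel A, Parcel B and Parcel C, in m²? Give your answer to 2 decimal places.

The intersection is the polygon with vertices (4.8,6), (6.375,6), (3.75,3), (2,3), (2,4).
By the shoelace formula its area is 6.39.

6.39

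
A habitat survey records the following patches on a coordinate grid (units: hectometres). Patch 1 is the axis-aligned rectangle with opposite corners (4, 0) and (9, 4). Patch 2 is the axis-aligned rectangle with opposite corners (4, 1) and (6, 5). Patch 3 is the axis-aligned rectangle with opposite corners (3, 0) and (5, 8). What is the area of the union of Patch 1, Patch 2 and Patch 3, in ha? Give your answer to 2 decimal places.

33.00

By inclusion–exclusion:
Individual areas: |Patch 1| = 20, |Patch 2| = 8, |Patch 3| = 16.
|Patch 1∩Patch 2|: x∈[4,6], y∈[1,4] → 2·3 = 6.
|Patch 1∩Patch 3|: x∈[4,5], y∈[0,4] → 1·4 = 4.
|Patch 2∩Patch 3|: x∈[4,5], y∈[1,5] → 1·4 = 4.
|Patch 1∩Patch 2∩Patch 3| = 3.
|Patch 1 ∪ Patch 2 ∪ Patch 3| = 44 − 14 + 3 = 33.00.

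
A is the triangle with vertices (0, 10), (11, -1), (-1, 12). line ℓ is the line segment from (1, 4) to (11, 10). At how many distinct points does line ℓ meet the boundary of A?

The segment meets the boundary at (4.465,6.079), (4.125,5.875).

2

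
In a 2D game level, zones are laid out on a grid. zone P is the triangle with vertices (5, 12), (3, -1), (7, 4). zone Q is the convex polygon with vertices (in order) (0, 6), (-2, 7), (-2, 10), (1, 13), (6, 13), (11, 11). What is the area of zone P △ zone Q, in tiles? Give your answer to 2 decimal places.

68.58

|zone P| = 21, |zone Q| = 53, |zone P∩zone Q| = 2.7084.
|zone P △ zone Q| = |zone P| + |zone Q| − 2·|zone P∩zone Q| = 21 + 53 − 5.4168 = 68.58.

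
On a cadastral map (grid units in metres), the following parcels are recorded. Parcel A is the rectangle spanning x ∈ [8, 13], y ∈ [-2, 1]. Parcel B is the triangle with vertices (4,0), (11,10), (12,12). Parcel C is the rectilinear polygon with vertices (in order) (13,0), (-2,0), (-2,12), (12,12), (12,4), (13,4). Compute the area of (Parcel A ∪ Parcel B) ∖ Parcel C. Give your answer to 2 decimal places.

|Parcel A ∪ Parcel B| = 17.
|(Parcel A ∪ Parcel B) ∩ Parcel C| = 7.
|(Parcel A ∪ Parcel B) ∖ Parcel C| = 17 − 7 = 10.00.

10.00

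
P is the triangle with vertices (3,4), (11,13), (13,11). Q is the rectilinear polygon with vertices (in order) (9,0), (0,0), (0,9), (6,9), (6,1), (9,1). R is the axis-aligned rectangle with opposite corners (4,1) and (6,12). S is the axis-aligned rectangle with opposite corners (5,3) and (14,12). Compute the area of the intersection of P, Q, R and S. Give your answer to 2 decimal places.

1.06

The intersection is the polygon with vertices (5,5.4), (5,6.25), (6,7.375), (6,6.1).
By the shoelace formula its area is 1.06.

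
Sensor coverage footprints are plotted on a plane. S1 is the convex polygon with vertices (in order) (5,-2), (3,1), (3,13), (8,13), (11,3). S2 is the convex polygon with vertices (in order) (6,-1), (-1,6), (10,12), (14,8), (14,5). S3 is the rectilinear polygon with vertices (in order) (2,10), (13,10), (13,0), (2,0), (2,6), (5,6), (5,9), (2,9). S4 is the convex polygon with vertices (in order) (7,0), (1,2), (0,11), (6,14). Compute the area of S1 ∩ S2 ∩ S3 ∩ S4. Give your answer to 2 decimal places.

25.01

The intersection is the polygon with vertices (3,2), (3,6), (5,6), (5,9), (4.5,9), (6.287,9.975), (7,0), (4,1).
By the shoelace formula its area is 25.01.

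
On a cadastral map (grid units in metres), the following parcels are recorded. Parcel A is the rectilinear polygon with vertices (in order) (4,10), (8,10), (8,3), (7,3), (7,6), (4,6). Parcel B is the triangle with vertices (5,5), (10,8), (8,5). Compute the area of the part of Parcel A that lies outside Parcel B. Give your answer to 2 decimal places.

17.47

|Parcel A| = 19, |Parcel A∩Parcel B| = 1.5333.
|Parcel A ∖ Parcel B| = |Parcel A| − |Parcel A∩Parcel B| = 19 − 1.5333 = 17.47.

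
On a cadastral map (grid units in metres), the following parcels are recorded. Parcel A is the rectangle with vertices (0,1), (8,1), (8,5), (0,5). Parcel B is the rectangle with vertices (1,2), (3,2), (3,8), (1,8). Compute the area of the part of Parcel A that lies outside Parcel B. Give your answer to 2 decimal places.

26.00

|Parcel A∩Parcel B|: x∈[1,3], y∈[2,5] → 2·3 = 6.
|Parcel A| = 32.
|Parcel A ∖ Parcel B| = |Parcel A| − |Parcel A∩Parcel B| = 32 − 6 = 26.00.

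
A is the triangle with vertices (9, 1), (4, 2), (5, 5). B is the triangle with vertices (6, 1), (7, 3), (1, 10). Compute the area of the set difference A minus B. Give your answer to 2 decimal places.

3.59

|A| = 8, |A∩B| = 4.4098.
|A ∖ B| = |A| − |A∩B| = 8 − 4.4098 = 3.59.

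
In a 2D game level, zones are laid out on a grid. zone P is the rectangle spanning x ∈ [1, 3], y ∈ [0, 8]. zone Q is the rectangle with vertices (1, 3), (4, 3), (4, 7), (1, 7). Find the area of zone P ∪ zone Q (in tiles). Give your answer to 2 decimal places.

20.00

By inclusion–exclusion:
Individual areas: |zone P| = 16, |zone Q| = 12.
|zone P∩zone Q|: x∈[1,3], y∈[3,7] → 2·4 = 8.
|zone P ∪ zone Q| = 28 − 8 = 20.00.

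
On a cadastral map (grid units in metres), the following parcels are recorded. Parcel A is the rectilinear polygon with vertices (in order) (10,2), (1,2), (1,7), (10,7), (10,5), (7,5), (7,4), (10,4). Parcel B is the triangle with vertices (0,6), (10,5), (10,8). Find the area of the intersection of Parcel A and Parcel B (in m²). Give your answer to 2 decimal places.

12.35

The intersection is the polygon with vertices (1,6.2), (5,7), (10,7), (10,5), (1,5.9).
By the shoelace formula its area is 12.35.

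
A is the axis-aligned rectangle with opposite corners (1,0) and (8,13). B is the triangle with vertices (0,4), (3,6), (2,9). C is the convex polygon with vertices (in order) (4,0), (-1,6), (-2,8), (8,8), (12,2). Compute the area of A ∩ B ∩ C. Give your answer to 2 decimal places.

4.22

The intersection is the polygon with vertices (1.6,8), (2.333,8), (3,6), (1,4.667), (1,6.5).
By the shoelace formula its area is 4.22.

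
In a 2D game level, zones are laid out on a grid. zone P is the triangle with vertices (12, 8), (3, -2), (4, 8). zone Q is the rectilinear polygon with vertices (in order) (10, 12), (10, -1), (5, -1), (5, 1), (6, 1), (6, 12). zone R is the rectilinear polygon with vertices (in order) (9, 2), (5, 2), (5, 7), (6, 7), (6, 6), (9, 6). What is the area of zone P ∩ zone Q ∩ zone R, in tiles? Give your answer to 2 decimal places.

8.80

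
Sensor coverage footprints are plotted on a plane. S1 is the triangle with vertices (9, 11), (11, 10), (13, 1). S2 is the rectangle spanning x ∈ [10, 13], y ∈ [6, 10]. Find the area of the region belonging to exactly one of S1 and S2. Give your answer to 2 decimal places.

10.94

|S1| = 8, |S2| = 12, |S1∩S2| = 4.5278.
|S1 △ S2| = |S1| + |S2| − 2·|S1∩S2| = 8 + 12 − 9.0556 = 10.94.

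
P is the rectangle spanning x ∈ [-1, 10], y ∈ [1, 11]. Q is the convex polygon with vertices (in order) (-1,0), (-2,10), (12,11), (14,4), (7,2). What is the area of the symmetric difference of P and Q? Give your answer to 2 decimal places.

42.36

|P| = 110, |Q| = 128, |P∩Q| = 97.8214.
|P △ Q| = |P| + |Q| − 2·|P∩Q| = 110 + 128 − 195.6429 = 42.36.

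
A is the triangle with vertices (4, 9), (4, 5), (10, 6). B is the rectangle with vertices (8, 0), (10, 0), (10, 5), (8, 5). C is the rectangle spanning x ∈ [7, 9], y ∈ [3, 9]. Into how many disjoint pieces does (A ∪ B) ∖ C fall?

(A ∪ B) ∖ C splits into 3 disjoint pieces (area 0.3333, area 9, area 8).

3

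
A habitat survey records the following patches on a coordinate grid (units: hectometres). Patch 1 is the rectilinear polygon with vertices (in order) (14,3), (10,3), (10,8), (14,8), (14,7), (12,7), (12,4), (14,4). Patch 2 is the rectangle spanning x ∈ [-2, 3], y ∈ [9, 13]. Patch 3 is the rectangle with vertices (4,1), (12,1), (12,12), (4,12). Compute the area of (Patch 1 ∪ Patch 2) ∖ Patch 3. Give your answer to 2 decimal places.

|Patch 1 ∪ Patch 2| = 34.
|(Patch 1 ∪ Patch 2) ∩ Patch 3| = 10.
|(Patch 1 ∪ Patch 2) ∖ Patch 3| = 34 − 10 = 24.00.

24.00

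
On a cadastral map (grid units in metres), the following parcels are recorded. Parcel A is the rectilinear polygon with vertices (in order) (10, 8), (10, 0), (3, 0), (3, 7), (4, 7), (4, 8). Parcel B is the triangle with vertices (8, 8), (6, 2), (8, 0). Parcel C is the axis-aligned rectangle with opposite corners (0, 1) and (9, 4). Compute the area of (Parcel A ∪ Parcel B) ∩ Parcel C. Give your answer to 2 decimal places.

The region (Parcel A ∪ Parcel B) ∩ Parcel C is the polygon with vertices (3,4), (9,4), (9,1), (3,1).
By the shoelace formula its area is 18.00.

18.00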